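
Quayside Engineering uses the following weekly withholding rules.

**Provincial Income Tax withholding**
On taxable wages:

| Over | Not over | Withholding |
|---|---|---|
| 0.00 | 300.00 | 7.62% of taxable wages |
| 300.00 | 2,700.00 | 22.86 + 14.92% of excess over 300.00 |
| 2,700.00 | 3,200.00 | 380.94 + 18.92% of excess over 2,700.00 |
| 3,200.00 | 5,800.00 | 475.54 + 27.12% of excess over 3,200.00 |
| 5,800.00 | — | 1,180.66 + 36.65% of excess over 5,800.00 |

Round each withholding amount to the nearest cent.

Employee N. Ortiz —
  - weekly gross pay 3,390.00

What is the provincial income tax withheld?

527.07

Provincial Income Tax: taxable = 3,390.00
  475.54 + 27.12% × (3,390.00 − 3,200.00) = 475.54 + 27.12% × 190.00 = 527.07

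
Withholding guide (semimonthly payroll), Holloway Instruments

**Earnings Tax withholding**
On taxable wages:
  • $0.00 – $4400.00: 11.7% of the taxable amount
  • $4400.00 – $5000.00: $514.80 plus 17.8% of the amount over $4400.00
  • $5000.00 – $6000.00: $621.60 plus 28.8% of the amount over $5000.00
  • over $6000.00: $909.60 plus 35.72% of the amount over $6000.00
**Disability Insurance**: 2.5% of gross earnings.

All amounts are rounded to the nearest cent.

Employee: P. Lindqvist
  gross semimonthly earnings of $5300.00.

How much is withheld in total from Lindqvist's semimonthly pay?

$840.50

Earnings Tax: taxable = $5300.00
  $621.60 + 28.8% × ($5300.00 − $5000.00) = $621.60 + 28.8% × $300.00 = $708.00
Disability Insurance: 2.5% × $5300.00 = $132.50
Total: $708.00 + $132.50 = $840.50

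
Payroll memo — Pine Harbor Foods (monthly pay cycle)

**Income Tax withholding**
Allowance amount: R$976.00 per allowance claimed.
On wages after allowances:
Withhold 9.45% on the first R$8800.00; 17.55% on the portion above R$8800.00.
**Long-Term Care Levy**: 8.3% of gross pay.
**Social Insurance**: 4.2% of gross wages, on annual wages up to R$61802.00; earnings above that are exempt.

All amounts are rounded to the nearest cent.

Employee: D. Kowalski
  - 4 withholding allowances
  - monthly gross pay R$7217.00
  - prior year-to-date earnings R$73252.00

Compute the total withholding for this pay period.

R$912.09

Income Tax: taxable = R$7217.00 − 4×R$976.00 = R$3313.00
  9.45% × R$3313.00 = R$313.08
Long-Term Care Levy: 8.3% × R$7217.00 = R$599.01
Social Insurance: YTD R$73252.00 ≥ cap R$61802.00 → R$0.00
Total: R$313.08 + R$599.01 + R$0.00 = R$912.09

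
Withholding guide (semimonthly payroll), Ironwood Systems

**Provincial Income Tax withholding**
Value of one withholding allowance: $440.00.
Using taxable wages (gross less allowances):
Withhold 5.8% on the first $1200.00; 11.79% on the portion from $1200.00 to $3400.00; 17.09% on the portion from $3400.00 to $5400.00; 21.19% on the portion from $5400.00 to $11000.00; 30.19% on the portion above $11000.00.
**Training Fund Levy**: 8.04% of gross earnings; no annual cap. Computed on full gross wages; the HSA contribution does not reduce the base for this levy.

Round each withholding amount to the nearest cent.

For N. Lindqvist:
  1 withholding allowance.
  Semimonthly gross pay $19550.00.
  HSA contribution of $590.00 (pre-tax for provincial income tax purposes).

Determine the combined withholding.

$5699.53

Provincial Income Tax: taxable = $19550.00 − $590.00 − 1×$440.00 = $18520.00
  $1857.42 + 30.19% × ($18520.00 − $11000.00) = $1857.42 + 30.19% × $7520.00 = $4127.71
Training Fund Levy: 8.04% × $19550.00 = $1571.82
Total: $4127.71 + $1571.82 = $5699.53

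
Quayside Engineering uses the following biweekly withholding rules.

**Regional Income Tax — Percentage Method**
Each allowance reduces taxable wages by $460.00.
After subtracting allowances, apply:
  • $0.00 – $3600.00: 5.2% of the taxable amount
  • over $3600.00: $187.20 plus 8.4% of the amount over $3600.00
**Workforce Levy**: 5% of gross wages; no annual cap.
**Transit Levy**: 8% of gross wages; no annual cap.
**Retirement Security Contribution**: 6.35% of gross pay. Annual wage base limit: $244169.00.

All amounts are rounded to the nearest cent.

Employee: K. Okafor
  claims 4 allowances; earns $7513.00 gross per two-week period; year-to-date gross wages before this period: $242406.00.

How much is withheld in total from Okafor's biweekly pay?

$1449.97

Regional Income Tax: taxable = $7513.00 − 4×$460.00 = $5673.00
  $187.20 + 8.4% × ($5673.00 − $3600.00) = $187.20 + 8.4% × $2073.00 = $361.33
Workforce Levy: 5% × $7513.00 = $375.65
Transit Levy: 8% × $7513.00 = $601.04
Retirement Security Contribution: cap $244169.00 − YTD $242406.00 = $1763.00 subject; 6.35% × $1763.00 = $111.95
Total: $361.33 + $375.65 + $601.04 + $111.95 = $1449.97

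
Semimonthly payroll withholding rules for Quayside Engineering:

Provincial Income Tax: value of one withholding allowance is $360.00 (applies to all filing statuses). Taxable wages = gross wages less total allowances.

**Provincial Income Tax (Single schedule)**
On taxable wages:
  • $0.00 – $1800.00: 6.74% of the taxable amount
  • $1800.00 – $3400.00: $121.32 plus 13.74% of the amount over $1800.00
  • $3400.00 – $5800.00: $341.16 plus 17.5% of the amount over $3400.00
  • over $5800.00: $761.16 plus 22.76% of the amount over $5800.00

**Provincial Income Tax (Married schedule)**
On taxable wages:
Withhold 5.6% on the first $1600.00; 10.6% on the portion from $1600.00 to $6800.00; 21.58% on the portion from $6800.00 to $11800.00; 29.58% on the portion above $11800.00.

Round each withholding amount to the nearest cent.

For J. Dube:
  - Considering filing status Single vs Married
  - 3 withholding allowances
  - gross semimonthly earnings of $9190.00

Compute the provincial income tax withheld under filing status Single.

$1286.92

Provincial Income Tax (Single): taxable = $9190.00 − 3×$360.00 = $8110.00
  $761.16 + 22.76% × ($8110.00 − $5800.00) = $761.16 + 22.76% × $2310.00 = $1286.92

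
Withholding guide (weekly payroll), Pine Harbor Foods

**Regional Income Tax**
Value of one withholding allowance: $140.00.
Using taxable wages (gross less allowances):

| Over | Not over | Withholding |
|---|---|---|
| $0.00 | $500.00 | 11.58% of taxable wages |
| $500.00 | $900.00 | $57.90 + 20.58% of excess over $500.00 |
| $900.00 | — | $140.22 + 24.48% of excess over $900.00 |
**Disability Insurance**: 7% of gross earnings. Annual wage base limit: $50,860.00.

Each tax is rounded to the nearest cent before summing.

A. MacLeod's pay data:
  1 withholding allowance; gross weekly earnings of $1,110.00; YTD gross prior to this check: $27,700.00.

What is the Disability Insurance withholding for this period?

$77.70

Disability Insurance: 7% × $1,110.00 = $77.70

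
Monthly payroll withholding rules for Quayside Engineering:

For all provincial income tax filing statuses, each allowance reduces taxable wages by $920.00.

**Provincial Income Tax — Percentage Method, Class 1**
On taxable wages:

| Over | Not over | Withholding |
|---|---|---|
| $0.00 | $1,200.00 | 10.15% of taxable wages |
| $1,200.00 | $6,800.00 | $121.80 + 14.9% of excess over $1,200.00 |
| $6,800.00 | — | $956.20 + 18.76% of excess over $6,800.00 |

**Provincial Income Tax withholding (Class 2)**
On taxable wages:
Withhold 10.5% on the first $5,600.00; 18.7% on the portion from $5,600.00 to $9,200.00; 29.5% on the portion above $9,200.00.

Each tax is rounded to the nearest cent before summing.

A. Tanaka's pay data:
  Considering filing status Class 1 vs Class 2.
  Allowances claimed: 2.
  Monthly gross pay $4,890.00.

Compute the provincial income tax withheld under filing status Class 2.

$320.25

Provincial Income Tax (Class 2): taxable = $4,890.00 − 2×$920.00 = $3,050.00
  10.5% × $3,050.00 = $320.25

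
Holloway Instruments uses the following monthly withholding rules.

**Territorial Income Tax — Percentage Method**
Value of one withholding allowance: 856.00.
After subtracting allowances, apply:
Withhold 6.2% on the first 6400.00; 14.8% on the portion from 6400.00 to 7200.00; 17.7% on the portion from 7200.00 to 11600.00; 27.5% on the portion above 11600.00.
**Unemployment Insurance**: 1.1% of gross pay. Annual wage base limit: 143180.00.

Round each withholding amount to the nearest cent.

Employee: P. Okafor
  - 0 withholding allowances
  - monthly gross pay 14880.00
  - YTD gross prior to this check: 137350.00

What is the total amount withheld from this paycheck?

2260.13

Territorial Income Tax: taxable = 14880.00
  1294.00 + 27.5% × (14880.00 − 11600.00) = 1294.00 + 27.5% × 3280.00 = 2196.00
Unemployment Insurance: cap 143180.00 − YTD 137350.00 = 5830.00 subject; 1.1% × 5830.00 = 64.13
Total: 2196.00 + 64.13 = 2260.13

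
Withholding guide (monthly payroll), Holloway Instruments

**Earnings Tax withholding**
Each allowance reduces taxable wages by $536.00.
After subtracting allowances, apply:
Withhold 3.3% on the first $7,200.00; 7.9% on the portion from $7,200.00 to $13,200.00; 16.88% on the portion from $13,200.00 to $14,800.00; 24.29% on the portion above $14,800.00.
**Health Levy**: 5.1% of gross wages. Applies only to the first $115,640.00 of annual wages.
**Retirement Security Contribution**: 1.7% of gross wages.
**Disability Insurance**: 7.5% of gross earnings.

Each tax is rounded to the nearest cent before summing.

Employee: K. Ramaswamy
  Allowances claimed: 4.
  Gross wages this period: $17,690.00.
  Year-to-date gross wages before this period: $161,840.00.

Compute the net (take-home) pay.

Earnings Tax: taxable = $17,690.00 − 4×$536.00 = $15,546.00
  $981.68 + 24.29% × ($15,546.00 − $14,800.00) = $981.68 + 24.29% × $746.00 = $1,162.88
Health Levy: YTD $161,840.00 ≥ cap $115,640.00 → $0.00
Retirement Security Contribution: 1.7% × $17,690.00 = $300.73
Disability Insurance: 7.5% × $17,690.00 = $1,326.75
Total withheld: $1,162.88 + $0.00 + $300.73 + $1,326.75 = $2,790.36
Net pay: $17,690.00 − $2,790.36 = $14,899.64

$14,899.64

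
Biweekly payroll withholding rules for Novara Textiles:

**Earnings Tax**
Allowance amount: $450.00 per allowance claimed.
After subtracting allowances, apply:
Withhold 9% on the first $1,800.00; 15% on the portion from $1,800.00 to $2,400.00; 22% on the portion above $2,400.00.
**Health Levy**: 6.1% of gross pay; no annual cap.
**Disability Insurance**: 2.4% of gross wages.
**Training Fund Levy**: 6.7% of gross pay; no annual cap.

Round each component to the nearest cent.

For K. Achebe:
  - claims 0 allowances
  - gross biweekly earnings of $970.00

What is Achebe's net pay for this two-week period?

$735.26

Earnings Tax: taxable = $970.00
  9% × $970.00 = $87.30
Health Levy: 6.1% × $970.00 = $59.17
Disability Insurance: 2.4% × $970.00 = $23.28
Training Fund Levy: 6.7% × $970.00 = $64.99
Total withheld: $87.30 + $59.17 + $23.28 + $64.99 = $234.74
Net pay: $970.00 − $234.74 = $735.26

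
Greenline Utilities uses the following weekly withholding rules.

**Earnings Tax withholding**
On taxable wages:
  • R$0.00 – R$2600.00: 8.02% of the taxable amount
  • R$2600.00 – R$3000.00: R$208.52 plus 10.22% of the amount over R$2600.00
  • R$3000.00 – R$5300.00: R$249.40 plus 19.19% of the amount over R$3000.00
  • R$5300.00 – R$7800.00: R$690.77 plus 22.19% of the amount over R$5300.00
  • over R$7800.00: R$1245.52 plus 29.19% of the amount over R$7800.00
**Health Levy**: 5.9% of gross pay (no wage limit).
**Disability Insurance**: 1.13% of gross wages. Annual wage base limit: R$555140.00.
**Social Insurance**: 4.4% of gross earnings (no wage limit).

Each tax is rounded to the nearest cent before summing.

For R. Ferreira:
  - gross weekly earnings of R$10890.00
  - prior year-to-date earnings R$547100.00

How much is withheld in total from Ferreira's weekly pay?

Earnings Tax: taxable = R$10890.00
  R$1245.52 + 29.19% × (R$10890.00 − R$7800.00) = R$1245.52 + 29.19% × R$3090.00 = R$2147.49
Health Levy: 5.9% × R$10890.00 = R$642.51
Disability Insurance: cap R$555140.00 − YTD R$547100.00 = R$8040.00 subject; 1.13% × R$8040.00 = R$90.85
Social Insurance: 4.4% × R$10890.00 = R$479.16
Total: R$2147.49 + R$642.51 + R$90.85 + R$479.16 = R$3360.01

R$3360.01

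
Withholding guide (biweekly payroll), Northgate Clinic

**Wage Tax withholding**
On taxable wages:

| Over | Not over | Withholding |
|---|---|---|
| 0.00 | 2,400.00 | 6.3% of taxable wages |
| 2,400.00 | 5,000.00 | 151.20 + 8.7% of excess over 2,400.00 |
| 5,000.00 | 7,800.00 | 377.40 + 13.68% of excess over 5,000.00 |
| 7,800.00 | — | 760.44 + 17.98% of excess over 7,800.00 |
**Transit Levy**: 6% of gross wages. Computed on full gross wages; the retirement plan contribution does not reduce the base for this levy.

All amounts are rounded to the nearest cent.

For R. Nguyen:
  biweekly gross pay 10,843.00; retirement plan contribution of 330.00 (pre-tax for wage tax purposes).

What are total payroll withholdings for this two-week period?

Wage Tax: taxable = 10,843.00 − 330.00 = 10,513.00
  760.44 + 17.98% × (10,513.00 − 7,800.00) = 760.44 + 17.98% × 2,713.00 = 1,248.24
Transit Levy: 6% × 10,843.00 = 650.58
Total: 1,248.24 + 650.58 = 1,898.82

1,898.82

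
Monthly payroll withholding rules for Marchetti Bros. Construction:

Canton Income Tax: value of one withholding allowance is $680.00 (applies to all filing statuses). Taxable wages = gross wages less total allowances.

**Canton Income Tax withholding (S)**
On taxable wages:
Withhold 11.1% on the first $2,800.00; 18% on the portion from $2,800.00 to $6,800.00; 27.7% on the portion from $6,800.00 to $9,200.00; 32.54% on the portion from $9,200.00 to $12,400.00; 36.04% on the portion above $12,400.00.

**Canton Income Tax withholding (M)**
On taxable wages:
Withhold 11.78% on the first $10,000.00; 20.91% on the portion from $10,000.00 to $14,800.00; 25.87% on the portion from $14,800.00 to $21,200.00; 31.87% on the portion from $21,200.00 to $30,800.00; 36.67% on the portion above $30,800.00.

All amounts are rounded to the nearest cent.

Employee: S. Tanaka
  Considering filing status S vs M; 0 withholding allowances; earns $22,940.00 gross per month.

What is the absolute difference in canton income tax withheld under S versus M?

Canton Income Tax (S): taxable = $22,940.00
  $2,736.88 + 36.04% × ($22,940.00 − $12,400.00) = $2,736.88 + 36.04% × $10,540.00 = $6,535.50
Canton Income Tax (M): taxable = $22,940.00
  $3,837.36 + 31.87% × ($22,940.00 − $21,200.00) = $3,837.36 + 31.87% × $1,740.00 = $4,391.90
Difference: |$6,535.50 − $4,391.90| = $2,143.60 (higher under S)

$2,143.60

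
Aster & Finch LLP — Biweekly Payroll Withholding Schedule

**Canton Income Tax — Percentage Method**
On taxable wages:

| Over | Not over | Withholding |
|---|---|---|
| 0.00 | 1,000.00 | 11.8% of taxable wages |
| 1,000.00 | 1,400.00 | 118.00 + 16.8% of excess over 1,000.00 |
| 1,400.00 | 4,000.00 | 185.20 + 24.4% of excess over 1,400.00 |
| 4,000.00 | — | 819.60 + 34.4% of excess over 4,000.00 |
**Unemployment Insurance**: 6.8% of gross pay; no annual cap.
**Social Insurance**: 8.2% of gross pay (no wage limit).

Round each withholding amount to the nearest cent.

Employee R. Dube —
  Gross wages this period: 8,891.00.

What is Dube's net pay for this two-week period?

5,055.25

Canton Income Tax: taxable = 8,891.00
  819.60 + 34.4% × (8,891.00 − 4,000.00) = 819.60 + 34.4% × 4,891.00 = 2,502.10
Unemployment Insurance: 6.8% × 8,891.00 = 604.59
Social Insurance: 8.2% × 8,891.00 = 729.06
Total withheld: 2,502.10 + 604.59 + 729.06 = 3,835.75
Net pay: 8,891.00 − 3,835.75 = 5,055.25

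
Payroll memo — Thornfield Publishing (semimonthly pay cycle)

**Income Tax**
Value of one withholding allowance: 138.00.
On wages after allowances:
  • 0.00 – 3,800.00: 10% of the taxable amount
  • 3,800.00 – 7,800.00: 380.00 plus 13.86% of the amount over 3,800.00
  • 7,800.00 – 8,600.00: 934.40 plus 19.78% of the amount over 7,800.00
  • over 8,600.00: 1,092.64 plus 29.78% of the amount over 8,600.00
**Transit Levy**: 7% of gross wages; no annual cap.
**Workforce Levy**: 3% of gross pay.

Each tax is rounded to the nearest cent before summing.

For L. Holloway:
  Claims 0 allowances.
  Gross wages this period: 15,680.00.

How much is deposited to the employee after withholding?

10,910.94

Income Tax: taxable = 15,680.00
  1,092.64 + 29.78% × (15,680.00 − 8,600.00) = 1,092.64 + 29.78% × 7,080.00 = 3,201.06
Transit Levy: 7% × 15,680.00 = 1,097.60
Workforce Levy: 3% × 15,680.00 = 470.40
Total withheld: 3,201.06 + 1,097.60 + 470.40 = 4,769.06
Net pay: 15,680.00 − 4,769.06 = 10,910.94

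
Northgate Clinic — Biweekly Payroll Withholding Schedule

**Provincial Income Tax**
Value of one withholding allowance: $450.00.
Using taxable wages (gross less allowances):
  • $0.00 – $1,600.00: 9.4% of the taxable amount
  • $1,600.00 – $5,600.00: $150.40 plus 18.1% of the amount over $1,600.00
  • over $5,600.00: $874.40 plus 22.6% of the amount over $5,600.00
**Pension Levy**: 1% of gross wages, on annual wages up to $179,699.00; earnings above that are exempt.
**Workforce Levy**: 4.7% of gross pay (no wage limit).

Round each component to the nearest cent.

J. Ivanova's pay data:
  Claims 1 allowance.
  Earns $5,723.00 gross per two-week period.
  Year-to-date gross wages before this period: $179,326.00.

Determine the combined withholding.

Provincial Income Tax: taxable = $5,723.00 − 1×$450.00 = $5,273.00
  $150.40 + 18.1% × ($5,273.00 − $1,600.00) = $150.40 + 18.1% × $3,673.00 = $815.21
Pension Levy: cap $179,699.00 − YTD $179,326.00 = $373.00 subject; 1% × $373.00 = $3.73
Workforce Levy: 4.7% × $5,723.00 = $268.98
Total: $815.21 + $3.73 + $268.98 = $1,087.92

$1,087.92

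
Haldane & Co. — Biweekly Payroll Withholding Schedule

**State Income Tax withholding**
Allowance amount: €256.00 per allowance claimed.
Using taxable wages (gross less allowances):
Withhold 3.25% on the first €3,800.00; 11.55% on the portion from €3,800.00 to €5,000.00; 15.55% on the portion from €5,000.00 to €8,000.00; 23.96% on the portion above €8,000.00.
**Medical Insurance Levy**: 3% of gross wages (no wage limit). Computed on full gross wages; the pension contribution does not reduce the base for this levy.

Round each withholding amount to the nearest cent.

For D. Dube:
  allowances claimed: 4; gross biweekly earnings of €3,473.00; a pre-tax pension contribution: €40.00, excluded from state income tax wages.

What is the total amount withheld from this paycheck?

€182.48

State Income Tax: taxable = €3,473.00 − €40.00 − 4×€256.00 = €2,409.00
  3.25% × €2,409.00 = €78.29
Medical Insurance Levy: 3% × €3,473.00 = €104.19
Total: €78.29 + €104.19 = €182.48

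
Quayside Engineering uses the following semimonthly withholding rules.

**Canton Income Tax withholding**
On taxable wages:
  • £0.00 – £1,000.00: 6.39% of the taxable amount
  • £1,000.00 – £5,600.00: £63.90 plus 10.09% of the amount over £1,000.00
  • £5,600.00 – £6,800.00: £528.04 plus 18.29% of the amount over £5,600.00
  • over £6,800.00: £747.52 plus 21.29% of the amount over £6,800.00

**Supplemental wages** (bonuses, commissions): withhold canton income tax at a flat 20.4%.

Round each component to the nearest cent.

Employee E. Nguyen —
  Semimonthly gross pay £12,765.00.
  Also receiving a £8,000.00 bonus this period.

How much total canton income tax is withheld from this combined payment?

£3,649.47

Canton Income Tax: taxable = £12,765.00
  £747.52 + 21.29% × (£12,765.00 − £6,800.00) = £747.52 + 21.29% × £5,965.00 = £2,017.47
Supplemental (20.4% flat on bonus): 20.4% × £8,000.00 = £1,632.00
Total canton income tax: £2,017.47 + £1,632.00 = £3,649.47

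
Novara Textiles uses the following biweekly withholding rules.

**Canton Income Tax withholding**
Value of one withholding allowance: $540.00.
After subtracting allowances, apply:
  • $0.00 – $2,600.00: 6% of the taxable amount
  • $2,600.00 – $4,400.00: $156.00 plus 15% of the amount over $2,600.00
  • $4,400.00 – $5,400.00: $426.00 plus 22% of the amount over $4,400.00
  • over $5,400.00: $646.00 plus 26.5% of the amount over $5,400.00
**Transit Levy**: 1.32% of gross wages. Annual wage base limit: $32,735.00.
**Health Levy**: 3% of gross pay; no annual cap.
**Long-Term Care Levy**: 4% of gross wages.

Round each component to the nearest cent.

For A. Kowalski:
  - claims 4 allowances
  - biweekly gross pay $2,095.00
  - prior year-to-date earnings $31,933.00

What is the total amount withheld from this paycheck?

Canton Income Tax: taxable = $2,095.00 − 4×$540.00 = $-65.00
  Taxable ≤ 0 → $0.00
Transit Levy: cap $32,735.00 − YTD $31,933.00 = $802.00 subject; 1.32% × $802.00 = $10.59
Health Levy: 3% × $2,095.00 = $62.85
Long-Term Care Levy: 4% × $2,095.00 = $83.80
Total: $0.00 + $10.59 + $62.85 + $83.80 = $157.24

$157.24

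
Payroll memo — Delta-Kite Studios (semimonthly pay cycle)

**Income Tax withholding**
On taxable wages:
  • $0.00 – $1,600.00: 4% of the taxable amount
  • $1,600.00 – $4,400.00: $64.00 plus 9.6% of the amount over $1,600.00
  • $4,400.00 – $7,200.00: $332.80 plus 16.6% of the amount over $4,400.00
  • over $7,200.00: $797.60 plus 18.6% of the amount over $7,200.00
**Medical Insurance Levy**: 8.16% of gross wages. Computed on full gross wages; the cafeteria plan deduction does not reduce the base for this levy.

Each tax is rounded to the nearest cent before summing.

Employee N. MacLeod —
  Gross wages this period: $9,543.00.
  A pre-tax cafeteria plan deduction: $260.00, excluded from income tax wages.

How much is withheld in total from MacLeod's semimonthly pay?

Income Tax: taxable = $9,543.00 − $260.00 = $9,283.00
  $797.60 + 18.6% × ($9,283.00 − $7,200.00) = $797.60 + 18.6% × $2,083.00 = $1,185.04
Medical Insurance Levy: 8.16% × $9,543.00 = $778.71
Total: $1,185.04 + $778.71 = $1,963.75

$1,963.75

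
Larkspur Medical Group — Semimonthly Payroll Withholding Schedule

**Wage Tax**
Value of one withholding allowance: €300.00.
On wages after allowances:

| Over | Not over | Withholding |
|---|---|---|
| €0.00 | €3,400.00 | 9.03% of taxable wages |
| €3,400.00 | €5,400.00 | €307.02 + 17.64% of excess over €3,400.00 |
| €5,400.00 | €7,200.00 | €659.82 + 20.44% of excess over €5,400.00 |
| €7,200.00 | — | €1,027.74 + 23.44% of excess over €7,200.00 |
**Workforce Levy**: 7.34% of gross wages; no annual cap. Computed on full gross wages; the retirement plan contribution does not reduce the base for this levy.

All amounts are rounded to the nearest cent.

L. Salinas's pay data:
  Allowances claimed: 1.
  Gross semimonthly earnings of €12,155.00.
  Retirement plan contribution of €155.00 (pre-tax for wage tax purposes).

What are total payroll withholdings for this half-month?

Wage Tax: taxable = €12,155.00 − €155.00 − 1×€300.00 = €11,700.00
  €1,027.74 + 23.44% × (€11,700.00 − €7,200.00) = €1,027.74 + 23.44% × €4,500.00 = €2,082.54
Workforce Levy: 7.34% × €12,155.00 = €892.18
Total: €2,082.54 + €892.18 = €2,974.72

€2,974.72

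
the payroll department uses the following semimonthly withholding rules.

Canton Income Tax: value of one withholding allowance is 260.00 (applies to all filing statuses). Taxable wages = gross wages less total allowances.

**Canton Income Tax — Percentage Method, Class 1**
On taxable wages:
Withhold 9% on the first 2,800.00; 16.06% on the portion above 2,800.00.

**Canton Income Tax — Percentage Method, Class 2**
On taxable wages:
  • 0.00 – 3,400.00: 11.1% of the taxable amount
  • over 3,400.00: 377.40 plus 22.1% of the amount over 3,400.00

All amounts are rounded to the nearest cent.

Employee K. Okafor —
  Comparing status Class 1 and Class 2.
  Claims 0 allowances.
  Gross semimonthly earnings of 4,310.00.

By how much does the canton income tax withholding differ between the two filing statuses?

Canton Income Tax (Class 1): taxable = 4,310.00
  252.00 + 16.06% × (4,310.00 − 2,800.00) = 252.00 + 16.06% × 1,510.00 = 494.51
Canton Income Tax (Class 2): taxable = 4,310.00
  377.40 + 22.1% × (4,310.00 − 3,400.00) = 377.40 + 22.1% × 910.00 = 578.51
Difference: |494.51 − 578.51| = 84.00 (higher under Class 2)

84.00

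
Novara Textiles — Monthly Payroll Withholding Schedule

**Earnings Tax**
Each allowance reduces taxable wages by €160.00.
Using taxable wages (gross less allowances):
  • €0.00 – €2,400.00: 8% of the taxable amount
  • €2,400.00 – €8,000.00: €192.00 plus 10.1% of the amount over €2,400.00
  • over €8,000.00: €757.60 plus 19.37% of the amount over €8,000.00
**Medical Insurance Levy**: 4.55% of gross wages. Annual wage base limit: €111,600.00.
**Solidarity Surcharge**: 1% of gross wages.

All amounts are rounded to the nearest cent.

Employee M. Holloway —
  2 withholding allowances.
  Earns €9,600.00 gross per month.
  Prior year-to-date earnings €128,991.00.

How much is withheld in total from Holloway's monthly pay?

Earnings Tax: taxable = €9,600.00 − 2×€160.00 = €9,280.00
  €757.60 + 19.37% × (€9,280.00 − €8,000.00) = €757.60 + 19.37% × €1,280.00 = €1,005.54
Medical Insurance Levy: YTD €128,991.00 ≥ cap €111,600.00 → €0.00
Solidarity Surcharge: 1% × €9,600.00 = €96.00
Total: €1,005.54 + €0.00 + €96.00 = €1,101.54

€1,101.54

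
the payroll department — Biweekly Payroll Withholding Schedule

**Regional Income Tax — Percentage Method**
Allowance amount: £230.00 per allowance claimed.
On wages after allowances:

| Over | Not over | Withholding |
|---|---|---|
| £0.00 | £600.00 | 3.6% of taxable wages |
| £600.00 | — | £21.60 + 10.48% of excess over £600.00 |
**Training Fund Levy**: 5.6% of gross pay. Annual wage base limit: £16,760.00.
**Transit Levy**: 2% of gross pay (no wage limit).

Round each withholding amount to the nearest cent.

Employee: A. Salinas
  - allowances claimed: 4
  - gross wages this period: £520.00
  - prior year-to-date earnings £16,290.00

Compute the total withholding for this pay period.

£36.72

Regional Income Tax: taxable = £520.00 − 4×£230.00 = £-400.00
  Taxable ≤ 0 → £0.00
Training Fund Levy: cap £16,760.00 − YTD £16,290.00 = £470.00 subject; 5.6% × £470.00 = £26.32
Transit Levy: 2% × £520.00 = £10.40
Total: £0.00 + £26.32 + £10.40 = £36.72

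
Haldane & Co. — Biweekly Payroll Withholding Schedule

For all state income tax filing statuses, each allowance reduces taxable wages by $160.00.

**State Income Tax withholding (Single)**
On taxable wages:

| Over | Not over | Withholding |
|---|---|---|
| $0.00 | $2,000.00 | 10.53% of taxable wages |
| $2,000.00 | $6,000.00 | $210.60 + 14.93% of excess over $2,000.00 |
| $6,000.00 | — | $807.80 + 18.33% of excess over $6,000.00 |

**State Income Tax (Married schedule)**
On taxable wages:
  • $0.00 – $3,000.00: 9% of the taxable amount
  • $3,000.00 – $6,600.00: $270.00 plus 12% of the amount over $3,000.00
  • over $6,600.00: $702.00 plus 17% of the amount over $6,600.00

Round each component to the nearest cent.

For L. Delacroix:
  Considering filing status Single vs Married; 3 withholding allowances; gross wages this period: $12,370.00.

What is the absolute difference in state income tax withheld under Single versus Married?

$286.14

State Income Tax (Single): taxable = $12,370.00 − 3×$160.00 = $11,890.00
  $807.80 + 18.33% × ($11,890.00 − $6,000.00) = $807.80 + 18.33% × $5,890.00 = $1,887.44
State Income Tax (Married): taxable = $12,370.00 − 3×$160.00 = $11,890.00
  $702.00 + 17% × ($11,890.00 − $6,600.00) = $702.00 + 17% × $5,290.00 = $1,601.30
Difference: |$1,887.44 − $1,601.30| = $286.14 (higher under Single)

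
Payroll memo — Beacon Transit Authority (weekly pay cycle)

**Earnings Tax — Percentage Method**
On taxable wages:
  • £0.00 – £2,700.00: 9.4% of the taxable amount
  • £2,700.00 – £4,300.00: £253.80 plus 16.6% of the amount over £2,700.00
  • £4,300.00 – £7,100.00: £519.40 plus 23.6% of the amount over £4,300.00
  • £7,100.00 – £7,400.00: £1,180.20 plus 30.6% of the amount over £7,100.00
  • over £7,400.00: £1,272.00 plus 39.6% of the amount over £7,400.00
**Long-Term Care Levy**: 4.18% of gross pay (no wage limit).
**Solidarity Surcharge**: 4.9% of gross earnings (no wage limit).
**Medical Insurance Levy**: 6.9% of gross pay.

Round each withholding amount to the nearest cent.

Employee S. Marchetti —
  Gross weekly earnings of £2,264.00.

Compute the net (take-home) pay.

£1,689.38

Earnings Tax: taxable = £2,264.00
  9.4% × £2,264.00 = £212.82
Long-Term Care Levy: 4.18% × £2,264.00 = £94.64
Solidarity Surcharge: 4.9% × £2,264.00 = £110.94
Medical Insurance Levy: 6.9% × £2,264.00 = £156.22
Total withheld: £212.82 + £94.64 + £110.94 + £156.22 = £574.62
Net pay: £2,264.00 − £574.62 = £1,689.38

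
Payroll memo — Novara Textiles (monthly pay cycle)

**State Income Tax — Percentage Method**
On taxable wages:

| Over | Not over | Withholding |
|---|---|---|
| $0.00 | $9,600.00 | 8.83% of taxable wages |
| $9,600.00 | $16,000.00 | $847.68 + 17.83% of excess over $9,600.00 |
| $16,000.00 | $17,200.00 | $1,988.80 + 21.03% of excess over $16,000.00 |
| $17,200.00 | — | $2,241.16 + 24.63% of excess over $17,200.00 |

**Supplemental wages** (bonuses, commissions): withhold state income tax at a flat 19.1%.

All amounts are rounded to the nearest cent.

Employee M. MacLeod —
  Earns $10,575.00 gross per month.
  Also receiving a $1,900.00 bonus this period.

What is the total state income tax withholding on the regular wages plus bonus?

$1,384.42

State Income Tax: taxable = $10,575.00
  $847.68 + 17.83% × ($10,575.00 − $9,600.00) = $847.68 + 17.83% × $975.00 = $1,021.52
Supplemental (19.1% flat on bonus): 19.1% × $1,900.00 = $362.90
Total state income tax: $1,021.52 + $362.90 = $1,384.42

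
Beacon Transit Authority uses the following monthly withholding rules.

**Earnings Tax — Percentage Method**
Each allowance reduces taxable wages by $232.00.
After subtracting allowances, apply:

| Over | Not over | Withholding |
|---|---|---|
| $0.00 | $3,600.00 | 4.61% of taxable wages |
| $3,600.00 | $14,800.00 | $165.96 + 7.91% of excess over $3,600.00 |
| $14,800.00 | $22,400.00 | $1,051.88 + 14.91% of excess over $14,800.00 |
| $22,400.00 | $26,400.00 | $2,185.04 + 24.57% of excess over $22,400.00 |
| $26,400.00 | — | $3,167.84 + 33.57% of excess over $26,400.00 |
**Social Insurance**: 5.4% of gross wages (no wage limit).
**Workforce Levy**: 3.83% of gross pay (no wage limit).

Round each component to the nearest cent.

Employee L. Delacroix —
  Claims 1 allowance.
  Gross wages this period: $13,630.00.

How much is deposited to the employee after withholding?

Earnings Tax: taxable = $13,630.00 − 1×$232.00 = $13,398.00
  $165.96 + 7.91% × ($13,398.00 − $3,600.00) = $165.96 + 7.91% × $9,798.00 = $940.98
Social Insurance: 5.4% × $13,630.00 = $736.02
Workforce Levy: 3.83% × $13,630.00 = $522.03
Total withheld: $940.98 + $736.02 + $522.03 = $2,199.03
Net pay: $13,630.00 − $2,199.03 = $11,430.97

$11,430.97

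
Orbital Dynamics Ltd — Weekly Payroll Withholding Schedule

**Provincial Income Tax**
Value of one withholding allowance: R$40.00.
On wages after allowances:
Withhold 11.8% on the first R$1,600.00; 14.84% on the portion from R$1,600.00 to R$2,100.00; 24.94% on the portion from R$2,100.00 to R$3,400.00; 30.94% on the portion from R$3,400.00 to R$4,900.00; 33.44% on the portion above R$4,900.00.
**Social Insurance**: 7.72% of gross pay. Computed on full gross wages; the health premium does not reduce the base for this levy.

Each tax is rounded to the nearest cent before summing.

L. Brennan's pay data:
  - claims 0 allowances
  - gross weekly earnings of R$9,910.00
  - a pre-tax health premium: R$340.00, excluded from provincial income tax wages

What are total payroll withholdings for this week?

Provincial Income Tax: taxable = R$9,910.00 − R$340.00 = R$9,570.00
  R$1,051.32 + 33.44% × (R$9,570.00 − R$4,900.00) = R$1,051.32 + 33.44% × R$4,670.00 = R$2,612.97
Social Insurance: 7.72% × R$9,910.00 = R$765.05
Total: R$2,612.97 + R$765.05 = R$3,378.02

R$3,378.02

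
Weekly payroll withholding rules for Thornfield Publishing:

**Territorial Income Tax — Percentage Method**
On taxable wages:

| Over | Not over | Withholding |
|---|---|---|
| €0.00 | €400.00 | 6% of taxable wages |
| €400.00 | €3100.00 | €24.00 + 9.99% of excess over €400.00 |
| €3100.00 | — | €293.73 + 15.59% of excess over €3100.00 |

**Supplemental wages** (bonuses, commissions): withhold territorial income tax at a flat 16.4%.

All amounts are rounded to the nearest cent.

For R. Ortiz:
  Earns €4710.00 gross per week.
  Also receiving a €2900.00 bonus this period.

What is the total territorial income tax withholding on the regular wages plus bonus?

€1020.33

Territorial Income Tax: taxable = €4710.00
  €293.73 + 15.59% × (€4710.00 − €3100.00) = €293.73 + 15.59% × €1610.00 = €544.73
Supplemental (16.4% flat on bonus): 16.4% × €2900.00 = €475.60
Total territorial income tax: €544.73 + €475.60 = €1020.33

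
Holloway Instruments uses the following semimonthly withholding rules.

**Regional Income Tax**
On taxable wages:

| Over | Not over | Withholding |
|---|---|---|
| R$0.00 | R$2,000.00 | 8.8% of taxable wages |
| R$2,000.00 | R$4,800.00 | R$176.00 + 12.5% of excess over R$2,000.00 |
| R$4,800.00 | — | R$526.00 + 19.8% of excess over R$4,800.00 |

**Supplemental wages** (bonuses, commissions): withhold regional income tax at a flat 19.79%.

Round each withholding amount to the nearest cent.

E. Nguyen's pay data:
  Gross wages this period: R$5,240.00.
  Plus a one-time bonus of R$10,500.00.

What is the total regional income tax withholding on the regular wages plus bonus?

R$2,691.07

Regional Income Tax: taxable = R$5,240.00
  R$526.00 + 19.8% × (R$5,240.00 − R$4,800.00) = R$526.00 + 19.8% × R$440.00 = R$613.12
Supplemental (19.79% flat on bonus): 19.79% × R$10,500.00 = R$2,077.95
Total regional income tax: R$613.12 + R$2,077.95 = R$2,691.07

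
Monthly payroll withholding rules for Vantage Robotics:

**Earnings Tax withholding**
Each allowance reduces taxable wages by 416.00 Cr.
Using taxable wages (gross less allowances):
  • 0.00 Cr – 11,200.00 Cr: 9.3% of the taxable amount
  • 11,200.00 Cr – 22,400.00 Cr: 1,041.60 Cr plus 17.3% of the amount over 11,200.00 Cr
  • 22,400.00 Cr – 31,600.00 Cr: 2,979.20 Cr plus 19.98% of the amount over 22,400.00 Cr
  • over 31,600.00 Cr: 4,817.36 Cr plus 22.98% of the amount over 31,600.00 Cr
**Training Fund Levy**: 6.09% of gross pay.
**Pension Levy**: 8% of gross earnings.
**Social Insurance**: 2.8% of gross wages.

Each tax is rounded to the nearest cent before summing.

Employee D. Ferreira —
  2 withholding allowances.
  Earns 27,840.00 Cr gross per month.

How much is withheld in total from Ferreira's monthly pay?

Earnings Tax: taxable = 27,840.00 Cr − 2×416.00 Cr = 27,008.00 Cr
  2,979.20 Cr + 19.98% × (27,008.00 Cr − 22,400.00 Cr) = 2,979.20 Cr + 19.98% × 4,608.00 Cr = 3,899.88 Cr
Training Fund Levy: 6.09% × 27,840.00 Cr = 1,695.46 Cr
Pension Levy: 8% × 27,840.00 Cr = 2,227.20 Cr
Social Insurance: 2.8% × 27,840.00 Cr = 779.52 Cr
Total: 3,899.88 Cr + 1,695.46 Cr + 2,227.20 Cr + 779.52 Cr = 8,602.06 Cr

8,602.06 Cr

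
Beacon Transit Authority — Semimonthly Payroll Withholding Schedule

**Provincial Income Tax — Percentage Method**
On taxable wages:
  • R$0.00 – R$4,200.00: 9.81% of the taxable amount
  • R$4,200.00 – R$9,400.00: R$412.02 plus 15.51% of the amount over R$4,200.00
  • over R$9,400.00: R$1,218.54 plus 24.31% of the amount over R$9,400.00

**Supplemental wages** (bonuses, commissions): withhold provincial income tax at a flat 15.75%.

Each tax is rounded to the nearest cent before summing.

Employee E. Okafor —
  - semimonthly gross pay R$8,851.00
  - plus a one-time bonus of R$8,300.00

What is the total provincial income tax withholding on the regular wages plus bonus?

R$2,440.64

Provincial Income Tax: taxable = R$8,851.00
  R$412.02 + 15.51% × (R$8,851.00 − R$4,200.00) = R$412.02 + 15.51% × R$4,651.00 = R$1,133.39
Supplemental (15.75% flat on bonus): 15.75% × R$8,300.00 = R$1,307.25
Total provincial income tax: R$1,133.39 + R$1,307.25 = R$2,440.64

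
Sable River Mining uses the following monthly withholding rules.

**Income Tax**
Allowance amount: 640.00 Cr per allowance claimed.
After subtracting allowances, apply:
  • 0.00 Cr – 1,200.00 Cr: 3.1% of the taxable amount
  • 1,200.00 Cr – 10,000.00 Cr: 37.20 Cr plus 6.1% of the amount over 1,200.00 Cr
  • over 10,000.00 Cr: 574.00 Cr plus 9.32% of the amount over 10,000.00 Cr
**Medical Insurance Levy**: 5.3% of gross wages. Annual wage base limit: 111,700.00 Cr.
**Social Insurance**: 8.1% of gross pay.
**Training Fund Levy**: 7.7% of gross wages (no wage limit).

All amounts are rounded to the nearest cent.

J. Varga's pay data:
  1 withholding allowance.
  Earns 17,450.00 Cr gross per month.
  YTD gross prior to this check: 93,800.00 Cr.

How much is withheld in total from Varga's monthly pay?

4,890.64 Cr

Income Tax: taxable = 17,450.00 Cr − 1×640.00 Cr = 16,810.00 Cr
  574.00 Cr + 9.32% × (16,810.00 Cr − 10,000.00 Cr) = 574.00 Cr + 9.32% × 6,810.00 Cr = 1,208.69 Cr
Medical Insurance Levy: 5.3% × 17,450.00 Cr = 924.85 Cr
Social Insurance: 8.1% × 17,450.00 Cr = 1,413.45 Cr
Training Fund Levy: 7.7% × 17,450.00 Cr = 1,343.65 Cr
Total: 1,208.69 Cr + 924.85 Cr + 1,413.45 Cr + 1,343.65 Cr = 4,890.64 Cr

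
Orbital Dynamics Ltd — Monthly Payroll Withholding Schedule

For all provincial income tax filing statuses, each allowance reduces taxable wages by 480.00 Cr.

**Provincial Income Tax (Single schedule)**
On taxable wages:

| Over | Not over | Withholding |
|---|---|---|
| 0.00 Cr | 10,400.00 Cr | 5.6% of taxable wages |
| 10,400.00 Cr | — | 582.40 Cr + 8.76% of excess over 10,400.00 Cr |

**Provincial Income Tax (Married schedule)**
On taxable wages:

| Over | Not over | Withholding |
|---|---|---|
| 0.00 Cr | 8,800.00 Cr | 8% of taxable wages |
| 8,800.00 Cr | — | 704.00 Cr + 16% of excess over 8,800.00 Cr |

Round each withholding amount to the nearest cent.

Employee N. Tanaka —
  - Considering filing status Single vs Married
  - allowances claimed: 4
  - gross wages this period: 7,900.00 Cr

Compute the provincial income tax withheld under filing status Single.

Provincial Income Tax (Single): taxable = 7,900.00 Cr − 4×480.00 Cr = 5,980.00 Cr
  5.6% × 5,980.00 Cr = 334.88 Cr

334.88 Cr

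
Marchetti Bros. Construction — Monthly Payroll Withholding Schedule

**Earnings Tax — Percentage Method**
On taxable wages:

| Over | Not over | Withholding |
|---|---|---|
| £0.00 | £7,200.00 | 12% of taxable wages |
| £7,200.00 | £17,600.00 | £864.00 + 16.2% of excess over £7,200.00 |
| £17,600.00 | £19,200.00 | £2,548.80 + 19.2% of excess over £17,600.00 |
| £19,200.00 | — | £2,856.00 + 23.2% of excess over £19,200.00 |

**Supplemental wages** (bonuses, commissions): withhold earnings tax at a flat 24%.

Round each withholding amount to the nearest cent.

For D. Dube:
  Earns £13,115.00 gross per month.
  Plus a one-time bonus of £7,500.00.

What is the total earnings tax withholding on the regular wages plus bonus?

£3,622.23

Earnings Tax: taxable = £13,115.00
  £864.00 + 16.2% × (£13,115.00 − £7,200.00) = £864.00 + 16.2% × £5,915.00 = £1,822.23
Supplemental (24% flat on bonus): 24% × £7,500.00 = £1,800.00
Total earnings tax: £1,822.23 + £1,800.00 = £3,622.23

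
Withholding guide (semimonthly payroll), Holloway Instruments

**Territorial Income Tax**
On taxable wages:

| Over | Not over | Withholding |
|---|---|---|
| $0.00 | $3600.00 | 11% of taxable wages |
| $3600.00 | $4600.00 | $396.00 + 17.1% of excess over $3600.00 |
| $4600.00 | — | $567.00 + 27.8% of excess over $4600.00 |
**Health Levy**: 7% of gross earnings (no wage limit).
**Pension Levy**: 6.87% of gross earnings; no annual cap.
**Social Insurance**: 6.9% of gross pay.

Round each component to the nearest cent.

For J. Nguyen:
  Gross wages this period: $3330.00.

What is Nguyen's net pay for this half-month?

$2272.06

Territorial Income Tax: taxable = $3330.00
  11% × $3330.00 = $366.30
Health Levy: 7% × $3330.00 = $233.10
Pension Levy: 6.87% × $3330.00 = $228.77
Social Insurance: 6.9% × $3330.00 = $229.77
Total withheld: $366.30 + $233.10 + $228.77 + $229.77 = $1057.94
Net pay: $3330.00 − $1057.94 = $2272.06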